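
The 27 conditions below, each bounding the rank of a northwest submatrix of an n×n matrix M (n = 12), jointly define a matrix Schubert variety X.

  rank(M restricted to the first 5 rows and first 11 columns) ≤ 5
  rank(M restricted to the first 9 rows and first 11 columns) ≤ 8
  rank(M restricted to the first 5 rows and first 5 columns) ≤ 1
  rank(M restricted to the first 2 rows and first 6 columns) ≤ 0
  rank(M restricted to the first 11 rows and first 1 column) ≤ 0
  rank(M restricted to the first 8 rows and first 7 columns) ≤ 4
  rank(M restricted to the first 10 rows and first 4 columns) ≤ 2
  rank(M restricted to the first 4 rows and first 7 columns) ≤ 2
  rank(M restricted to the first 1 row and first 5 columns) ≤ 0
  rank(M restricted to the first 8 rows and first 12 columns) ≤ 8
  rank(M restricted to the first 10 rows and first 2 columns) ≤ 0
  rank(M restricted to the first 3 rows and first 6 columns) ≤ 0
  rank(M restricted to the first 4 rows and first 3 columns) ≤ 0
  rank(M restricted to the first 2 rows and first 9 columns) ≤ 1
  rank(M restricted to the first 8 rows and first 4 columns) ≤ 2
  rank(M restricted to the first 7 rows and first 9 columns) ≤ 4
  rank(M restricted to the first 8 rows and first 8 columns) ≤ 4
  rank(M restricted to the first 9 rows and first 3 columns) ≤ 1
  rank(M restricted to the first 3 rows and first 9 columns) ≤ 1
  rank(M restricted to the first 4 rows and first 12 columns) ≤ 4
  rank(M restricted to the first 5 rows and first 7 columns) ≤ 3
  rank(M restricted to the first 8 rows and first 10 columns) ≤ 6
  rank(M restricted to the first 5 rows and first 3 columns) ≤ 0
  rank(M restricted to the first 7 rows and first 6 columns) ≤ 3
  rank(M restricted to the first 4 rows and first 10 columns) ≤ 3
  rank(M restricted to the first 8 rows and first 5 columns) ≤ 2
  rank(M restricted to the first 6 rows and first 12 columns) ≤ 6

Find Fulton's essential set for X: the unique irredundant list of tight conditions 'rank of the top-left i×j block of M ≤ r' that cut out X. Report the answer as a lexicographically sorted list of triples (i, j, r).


Rank table r_w(12×12) implied by the 27 constraints:

  row 1: 0 | 0 | 0 | 0 | 0 | 0 | 1 | 1 | 1 | 1 | 1 | 1
  row 2: 0 | 0 | 0 | 0 | 0 | 0 | 1 | 1 | 1 | 2 | 2 | 2
  row 3: 0 | 0 | 0 | 0 | 0 | 0 | 1 | 1 | 1 | 2 | 3 | 3
  row 4: 0 | 0 | 0 | 1 | 1 | 1 | 2 | 2 | 2 | 3 | 4 | 4
  row 5: 0 | 0 | 0 | 1 | 1 | 2 | 3 | 3 | 3 | 4 | 5 | 5
  row 6: 0 | 0 | 1 | 2 | 2 | 3 | 4 | 4 | 4 | 5 | 6 | 6
  row 7: 0 | 0 | 1 | 2 | 2 | 3 | 4 | 4 | 4 | 5 | 6 | 7
  row 8: 0 | 0 | 1 | 2 | 2 | 3 | 4 | 4 | 5 | 6 | 7 | 8
  row 9: 0 | 0 | 1 | 2 | 3 | 4 | 5 | 5 | 6 | 7 | 8 | 9
  row 10: 0 | 0 | 1 | 2 | 3 | 4 | 5 | 6 | 7 | 8 | 9 | 10
  row 11: 0 | 1 | 2 | 3 | 4 | 5 | 6 | 7 | 8 | 9 | 10 | 11
  row 12: 1 | 2 | 3 | 4 | 5 | 6 | 7 | 8 | 9 | 10 | 11 | 12

giving w = (7, 10, 11, 4, 6, 3, 12, 9, 5, 8, 2, 1) via Δ²R.

Rothe diagram D(w) (45 cells), 9 SE-corners (essential conditions):

[(3, 6, 0), (3, 9, 1), (5, 3, 0), (5, 5, 1), (7, 9, 4), (8, 5, 2), (8, 8, 4), (10, 2, 0), (11, 1, 0)]


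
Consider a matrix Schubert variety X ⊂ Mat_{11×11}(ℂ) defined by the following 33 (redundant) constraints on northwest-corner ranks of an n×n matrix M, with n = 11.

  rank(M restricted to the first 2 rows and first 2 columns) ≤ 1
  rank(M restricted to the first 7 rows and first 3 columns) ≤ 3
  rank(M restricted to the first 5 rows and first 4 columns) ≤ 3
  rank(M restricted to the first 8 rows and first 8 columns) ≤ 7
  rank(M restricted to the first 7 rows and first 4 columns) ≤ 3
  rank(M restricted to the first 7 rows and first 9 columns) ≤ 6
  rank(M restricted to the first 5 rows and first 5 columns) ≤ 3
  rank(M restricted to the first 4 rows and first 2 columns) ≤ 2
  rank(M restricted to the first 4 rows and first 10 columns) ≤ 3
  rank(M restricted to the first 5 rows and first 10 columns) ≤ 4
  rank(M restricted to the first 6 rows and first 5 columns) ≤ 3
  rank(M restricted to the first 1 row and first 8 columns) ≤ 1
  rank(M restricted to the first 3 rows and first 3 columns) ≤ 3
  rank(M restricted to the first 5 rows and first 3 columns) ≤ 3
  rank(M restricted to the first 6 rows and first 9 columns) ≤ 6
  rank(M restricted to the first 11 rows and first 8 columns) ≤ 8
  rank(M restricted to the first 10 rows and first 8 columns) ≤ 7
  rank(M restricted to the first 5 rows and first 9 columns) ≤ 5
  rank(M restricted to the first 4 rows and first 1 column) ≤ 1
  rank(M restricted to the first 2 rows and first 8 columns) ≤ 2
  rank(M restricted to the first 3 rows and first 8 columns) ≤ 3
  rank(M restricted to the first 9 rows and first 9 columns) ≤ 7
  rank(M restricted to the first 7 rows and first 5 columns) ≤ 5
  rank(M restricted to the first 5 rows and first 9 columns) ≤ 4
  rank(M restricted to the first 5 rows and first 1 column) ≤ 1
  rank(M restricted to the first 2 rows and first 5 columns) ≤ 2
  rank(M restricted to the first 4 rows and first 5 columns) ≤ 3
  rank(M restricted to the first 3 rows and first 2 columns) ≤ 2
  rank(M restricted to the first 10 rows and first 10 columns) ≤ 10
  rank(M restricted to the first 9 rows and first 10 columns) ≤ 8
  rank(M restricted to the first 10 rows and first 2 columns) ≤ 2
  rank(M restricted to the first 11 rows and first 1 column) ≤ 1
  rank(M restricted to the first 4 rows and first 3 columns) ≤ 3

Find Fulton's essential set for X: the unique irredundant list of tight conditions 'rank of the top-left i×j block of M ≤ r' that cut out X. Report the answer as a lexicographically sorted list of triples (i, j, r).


The tightest implied rank at each (i,j), from the 33 conditions:

  1  1  1  1  1  1  1  1  1  1  1
  1  1  2  2  2  2  2  2  2  2  2
  1  2  3  3  3  3  3  3  3  3  3
  1  2  3  3  3  3  3  3  3  3  4
  1  2  3  3  3  4  4  4  4  4  5
  1  2  3  3  3  4  5  5  5  5  6
  1  2  3  3  4  5  6  6  6  6  7
  1  2  3  4  5  6  7  7  7  7  8
  1  2  3  4  5  6  7  7  7  8  9
  1  2  3  4  5  6  7  7  8  9  10
  1  2  3  4  5  6  7  8  9  10  11

the unique w with this rank table is (1, 3, 2, 11, 6, 7, 5, 4, 10, 9, 8).

D(w) has 16 cells with 6 SE-corners; essential set:

[(2, 2, 1), (4, 10, 3), (6, 5, 3), (7, 4, 3), (9, 9, 7), (10, 8, 7)]


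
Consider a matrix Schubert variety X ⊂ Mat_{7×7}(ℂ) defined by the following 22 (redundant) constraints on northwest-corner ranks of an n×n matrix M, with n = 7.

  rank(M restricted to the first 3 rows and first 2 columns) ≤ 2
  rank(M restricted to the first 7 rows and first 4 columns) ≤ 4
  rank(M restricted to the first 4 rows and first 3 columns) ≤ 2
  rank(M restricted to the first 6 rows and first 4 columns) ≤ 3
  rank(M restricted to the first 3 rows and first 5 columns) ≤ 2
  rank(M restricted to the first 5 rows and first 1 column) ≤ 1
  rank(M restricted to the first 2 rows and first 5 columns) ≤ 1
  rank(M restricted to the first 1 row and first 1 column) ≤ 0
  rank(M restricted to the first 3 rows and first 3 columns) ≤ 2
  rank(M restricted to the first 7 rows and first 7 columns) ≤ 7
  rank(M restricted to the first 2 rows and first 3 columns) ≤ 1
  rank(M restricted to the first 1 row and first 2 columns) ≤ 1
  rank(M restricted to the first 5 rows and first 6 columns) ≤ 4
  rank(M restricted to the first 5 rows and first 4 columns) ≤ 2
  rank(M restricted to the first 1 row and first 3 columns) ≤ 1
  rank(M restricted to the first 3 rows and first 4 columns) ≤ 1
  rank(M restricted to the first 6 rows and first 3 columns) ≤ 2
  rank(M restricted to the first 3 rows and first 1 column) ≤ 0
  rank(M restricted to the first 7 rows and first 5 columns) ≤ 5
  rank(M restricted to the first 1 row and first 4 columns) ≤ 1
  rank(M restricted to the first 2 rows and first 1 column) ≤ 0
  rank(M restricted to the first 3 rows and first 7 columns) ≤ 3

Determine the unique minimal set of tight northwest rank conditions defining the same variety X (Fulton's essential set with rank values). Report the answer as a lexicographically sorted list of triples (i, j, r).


Propagating the 22 rank bounds to every northwest block:

  R[1]: 0 | 1 | 1 | 1 | 1 | 1 | 1
  R[2]: 0 | 1 | 1 | 1 | 1 | 2 | 2
  R[3]: 0 | 1 | 1 | 1 | 2 | 3 | 3
  R[4]: 1 | 2 | 2 | 2 | 3 | 4 | 4
  R[5]: 1 | 2 | 2 | 2 | 3 | 4 | 5
  R[6]: 1 | 2 | 2 | 3 | 4 | 5 | 6
  R[7]: 1 | 2 | 3 | 4 | 5 | 6 | 7

reading off 1-entries of Δ²R: w = (2, 6, 5, 1, 7, 4, 3).

D(w) has 11 cells with 5 SE-corners; essential set:

[(2, 5, 1), (3, 1, 0), (3, 4, 1), (5, 4, 2), (6, 3, 2)]


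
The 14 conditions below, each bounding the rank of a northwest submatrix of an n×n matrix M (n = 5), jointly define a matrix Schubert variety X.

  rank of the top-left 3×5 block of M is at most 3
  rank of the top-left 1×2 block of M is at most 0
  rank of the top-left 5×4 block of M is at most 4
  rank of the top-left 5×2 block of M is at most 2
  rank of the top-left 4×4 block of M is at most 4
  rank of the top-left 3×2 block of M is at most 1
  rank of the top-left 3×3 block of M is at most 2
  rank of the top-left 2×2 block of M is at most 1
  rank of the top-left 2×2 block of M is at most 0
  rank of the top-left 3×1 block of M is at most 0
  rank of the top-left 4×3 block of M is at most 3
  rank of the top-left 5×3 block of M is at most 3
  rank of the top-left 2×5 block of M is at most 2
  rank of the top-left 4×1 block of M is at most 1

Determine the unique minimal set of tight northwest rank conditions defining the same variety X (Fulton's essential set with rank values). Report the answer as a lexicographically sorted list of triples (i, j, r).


The tightest implied rank at each (i,j), from the 14 conditions:

  0 0 1 1 1
  0 0 1 2 2
  0 1 2 3 3
  1 2 3 4 4
  1 2 3 4 5

reading off 1-entries of Δ²R: w = (3, 4, 2, 1, 5).

ℓ(w)=5; the 2 essential cells (i,j,r):

[(2, 2, 0), (3, 1, 0)]


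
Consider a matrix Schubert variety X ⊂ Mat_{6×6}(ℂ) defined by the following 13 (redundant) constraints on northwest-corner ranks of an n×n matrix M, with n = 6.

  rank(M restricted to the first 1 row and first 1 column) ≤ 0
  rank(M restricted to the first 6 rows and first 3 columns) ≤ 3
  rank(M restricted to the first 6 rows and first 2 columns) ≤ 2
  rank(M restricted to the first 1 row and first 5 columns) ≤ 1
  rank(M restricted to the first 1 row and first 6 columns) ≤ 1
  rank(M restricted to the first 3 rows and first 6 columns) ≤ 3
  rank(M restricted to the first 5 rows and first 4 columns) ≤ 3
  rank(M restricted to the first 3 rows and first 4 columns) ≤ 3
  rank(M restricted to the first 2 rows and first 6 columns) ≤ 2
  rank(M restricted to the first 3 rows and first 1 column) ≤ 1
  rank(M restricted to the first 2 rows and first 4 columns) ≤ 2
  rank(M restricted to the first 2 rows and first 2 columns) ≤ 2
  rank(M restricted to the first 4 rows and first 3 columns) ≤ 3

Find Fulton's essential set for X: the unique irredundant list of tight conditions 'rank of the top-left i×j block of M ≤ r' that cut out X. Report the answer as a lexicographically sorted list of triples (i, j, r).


Rank table r_w(6×6) implied by the 13 constraints:

  row 1: 0  1  1  1  1  1
  row 2: 1  2  2  2  2  2
  row 3: 1  2  3  3  3  3
  row 4: 1  2  3  3  4  4
  row 5: 1  2  3  3  4  5
  row 6: 1  2  3  4  5  6

the unique w with this rank table is (2, 1, 3, 5, 6, 4).

D(w) has 3 cells with 2 SE-corners; essential set:

[(1, 1, 0), (5, 4, 3)]


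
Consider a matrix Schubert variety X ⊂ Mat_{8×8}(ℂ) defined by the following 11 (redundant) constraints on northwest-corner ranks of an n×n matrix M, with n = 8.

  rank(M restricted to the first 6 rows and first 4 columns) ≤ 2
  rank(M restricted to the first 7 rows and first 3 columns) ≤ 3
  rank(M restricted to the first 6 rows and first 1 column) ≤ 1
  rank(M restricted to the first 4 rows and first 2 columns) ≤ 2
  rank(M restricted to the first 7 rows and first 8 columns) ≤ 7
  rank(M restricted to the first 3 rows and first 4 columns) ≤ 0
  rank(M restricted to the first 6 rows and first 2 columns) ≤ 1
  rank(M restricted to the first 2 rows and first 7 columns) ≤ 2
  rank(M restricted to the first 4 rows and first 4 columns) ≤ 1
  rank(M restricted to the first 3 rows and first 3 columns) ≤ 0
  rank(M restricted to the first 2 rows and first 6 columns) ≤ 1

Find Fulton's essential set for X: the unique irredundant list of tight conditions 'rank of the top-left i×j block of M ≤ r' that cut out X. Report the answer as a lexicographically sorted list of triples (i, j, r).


Rank table r_w(8×8) implied by the 11 constraints:

  R[1]: 0, 0, 0, 0, 1, 1, 1, 1
  R[2]: 0, 0, 0, 0, 1, 1, 2, 2
  R[3]: 0, 0, 0, 0, 1, 2, 3, 3
  R[4]: 1, 1, 1, 1, 2, 3, 4, 4
  R[5]: 1, 1, 2, 2, 3, 4, 5, 5
  R[6]: 1, 1, 2, 2, 3, 4, 5, 6
  R[7]: 1, 2, 3, 3, 4, 5, 6, 7
  R[8]: 1, 2, 3, 4, 5, 6, 7, 8

giving w = (5, 7, 6, 1, 3, 8, 2, 4) via Δ²R.

4 SE-corners of the 16-cell Rothe diagram give Ess(w):

[(2, 6, 1), (3, 4, 0), (6, 2, 1), (6, 4, 2)]


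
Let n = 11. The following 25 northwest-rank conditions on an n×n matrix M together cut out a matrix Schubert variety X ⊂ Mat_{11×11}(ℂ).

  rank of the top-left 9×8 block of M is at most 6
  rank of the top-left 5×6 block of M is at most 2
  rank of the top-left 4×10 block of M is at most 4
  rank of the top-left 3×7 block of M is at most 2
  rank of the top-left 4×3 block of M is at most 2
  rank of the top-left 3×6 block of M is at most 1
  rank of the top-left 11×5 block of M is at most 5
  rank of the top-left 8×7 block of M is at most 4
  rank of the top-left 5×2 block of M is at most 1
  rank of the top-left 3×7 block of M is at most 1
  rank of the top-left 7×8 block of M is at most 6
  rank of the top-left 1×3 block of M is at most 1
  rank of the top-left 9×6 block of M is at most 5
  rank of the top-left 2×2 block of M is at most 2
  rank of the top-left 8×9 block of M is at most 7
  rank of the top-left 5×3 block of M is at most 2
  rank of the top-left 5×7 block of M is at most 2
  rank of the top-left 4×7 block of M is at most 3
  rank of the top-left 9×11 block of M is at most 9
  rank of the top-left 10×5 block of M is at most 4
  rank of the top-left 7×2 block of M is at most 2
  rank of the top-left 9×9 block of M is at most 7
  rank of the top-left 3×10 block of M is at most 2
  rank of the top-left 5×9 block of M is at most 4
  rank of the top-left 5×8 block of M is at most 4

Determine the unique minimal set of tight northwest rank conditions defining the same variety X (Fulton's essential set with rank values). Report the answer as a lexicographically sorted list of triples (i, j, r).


Reconstructing r_w from the 25 given conditions:

  1 | 1 | 1 | 1 | 1 | 1 | 1 | 1 | 1 | 1 | 1
  1 | 1 | 1 | 1 | 1 | 1 | 1 | 2 | 2 | 2 | 2
  1 | 1 | 1 | 1 | 1 | 1 | 1 | 2 | 2 | 2 | 3
  1 | 1 | 2 | 2 | 2 | 2 | 2 | 3 | 3 | 3 | 4
  1 | 1 | 2 | 2 | 2 | 2 | 2 | 3 | 4 | 4 | 5
  1 | 2 | 3 | 3 | 3 | 3 | 3 | 4 | 5 | 5 | 6
  1 | 2 | 3 | 4 | 4 | 4 | 4 | 5 | 6 | 6 | 7
  1 | 2 | 3 | 4 | 4 | 4 | 4 | 5 | 6 | 7 | 8
  1 | 2 | 3 | 4 | 4 | 5 | 5 | 6 | 7 | 8 | 9
  1 | 2 | 3 | 4 | 4 | 5 | 6 | 7 | 8 | 9 | 10
  1 | 2 | 3 | 4 | 5 | 6 | 7 | 8 | 9 | 10 | 11

so w = (1, 8, 11, 3, 9, 2, 4, 10, 6, 7, 5).

ℓ(w)=25; the 6 essential cells (i,j,r):

[(3, 7, 1), (3, 10, 2), (5, 2, 1), (5, 7, 2), (8, 7, 4), (10, 5, 4)]


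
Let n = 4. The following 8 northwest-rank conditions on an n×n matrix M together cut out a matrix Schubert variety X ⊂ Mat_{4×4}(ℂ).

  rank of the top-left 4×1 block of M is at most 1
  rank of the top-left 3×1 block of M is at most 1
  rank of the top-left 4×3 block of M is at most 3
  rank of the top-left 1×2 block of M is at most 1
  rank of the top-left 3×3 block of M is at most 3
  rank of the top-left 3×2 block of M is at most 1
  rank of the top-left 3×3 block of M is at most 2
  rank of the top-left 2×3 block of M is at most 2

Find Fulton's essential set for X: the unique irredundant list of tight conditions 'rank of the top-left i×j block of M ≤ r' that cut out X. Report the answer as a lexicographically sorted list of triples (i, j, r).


Computing R[i][j] = min implied NW-rank bound (n=4, 8 conditions):

  row 1: 1  1  1  1
  row 2: 1  1  2  2
  row 3: 1  1  2  3
  row 4: 1  2  3  4

reading off 1-entries of Δ²R: w = (1, 3, 4, 2).

D(w) has 2 cells with 1 SE-corner; essential set:

[(3, 2, 1)]


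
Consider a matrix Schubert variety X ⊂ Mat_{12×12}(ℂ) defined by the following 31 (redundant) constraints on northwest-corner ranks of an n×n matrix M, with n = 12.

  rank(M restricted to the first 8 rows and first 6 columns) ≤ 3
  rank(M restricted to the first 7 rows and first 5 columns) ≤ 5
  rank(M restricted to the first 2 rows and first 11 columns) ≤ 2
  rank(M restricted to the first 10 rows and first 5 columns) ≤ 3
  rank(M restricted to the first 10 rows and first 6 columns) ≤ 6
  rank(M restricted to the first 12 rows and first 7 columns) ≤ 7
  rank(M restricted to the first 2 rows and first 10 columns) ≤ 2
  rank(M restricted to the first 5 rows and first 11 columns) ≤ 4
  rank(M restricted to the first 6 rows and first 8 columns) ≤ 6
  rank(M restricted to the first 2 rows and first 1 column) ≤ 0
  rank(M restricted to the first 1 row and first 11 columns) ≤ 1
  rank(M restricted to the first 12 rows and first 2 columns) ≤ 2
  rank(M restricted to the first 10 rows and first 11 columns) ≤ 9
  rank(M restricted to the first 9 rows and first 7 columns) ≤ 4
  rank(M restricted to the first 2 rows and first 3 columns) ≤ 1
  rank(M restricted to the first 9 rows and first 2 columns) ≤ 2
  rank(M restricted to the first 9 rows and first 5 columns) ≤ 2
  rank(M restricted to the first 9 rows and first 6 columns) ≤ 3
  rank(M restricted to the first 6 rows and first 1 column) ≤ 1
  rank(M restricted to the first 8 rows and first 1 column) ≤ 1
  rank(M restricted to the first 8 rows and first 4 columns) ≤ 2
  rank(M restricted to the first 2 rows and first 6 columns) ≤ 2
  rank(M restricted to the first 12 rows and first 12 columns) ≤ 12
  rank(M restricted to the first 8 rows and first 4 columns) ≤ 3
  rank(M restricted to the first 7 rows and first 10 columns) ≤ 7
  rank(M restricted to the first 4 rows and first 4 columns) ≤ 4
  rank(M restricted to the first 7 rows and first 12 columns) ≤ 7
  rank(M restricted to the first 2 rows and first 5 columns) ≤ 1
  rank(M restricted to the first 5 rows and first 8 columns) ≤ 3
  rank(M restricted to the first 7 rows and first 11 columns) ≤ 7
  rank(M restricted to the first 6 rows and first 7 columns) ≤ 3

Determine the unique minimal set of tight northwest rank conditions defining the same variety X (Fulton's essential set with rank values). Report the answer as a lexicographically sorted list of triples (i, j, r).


Reconstructing r_w from the 31 given conditions:

  i=1: 0 | 1 | 1 | 1 | 1 | 1 | 1 | 1 | 1 | 1 | 1 | 1
  i=2: 0 | 1 | 1 | 1 | 1 | 2 | 2 | 2 | 2 | 2 | 2 | 2
  i=3: 1 | 2 | 2 | 2 | 2 | 3 | 3 | 3 | 3 | 3 | 3 | 3
  i=4: 1 | 2 | 2 | 2 | 2 | 3 | 3 | 3 | 4 | 4 | 4 | 4
  i=5: 1 | 2 | 2 | 2 | 2 | 3 | 3 | 3 | 4 | 4 | 4 | 5
  i=6: 1 | 2 | 2 | 2 | 2 | 3 | 3 | 4 | 5 | 5 | 5 | 6
  i=7: 1 | 2 | 2 | 2 | 2 | 3 | 4 | 5 | 6 | 6 | 6 | 7
  i=8: 1 | 2 | 2 | 2 | 2 | 3 | 4 | 5 | 6 | 7 | 7 | 8
  i=9: 1 | 2 | 2 | 2 | 2 | 3 | 4 | 5 | 6 | 7 | 8 | 9
  i=10: 1 | 2 | 3 | 3 | 3 | 4 | 5 | 6 | 7 | 8 | 9 | 10
  i=11: 1 | 2 | 3 | 4 | 4 | 5 | 6 | 7 | 8 | 9 | 10 | 11
  i=12: 1 | 2 | 3 | 4 | 5 | 6 | 7 | 8 | 9 | 10 | 11 | 12

second differences of R give the permutation w = (2, 6, 1, 9, 12, 8, 7, 10, 11, 3, 4, 5).

ℓ(w)=30; the 6 essential cells (i,j,r):

[(2, 1, 0), (2, 5, 1), (5, 8, 3), (5, 11, 4), (6, 7, 3), (9, 5, 2)]


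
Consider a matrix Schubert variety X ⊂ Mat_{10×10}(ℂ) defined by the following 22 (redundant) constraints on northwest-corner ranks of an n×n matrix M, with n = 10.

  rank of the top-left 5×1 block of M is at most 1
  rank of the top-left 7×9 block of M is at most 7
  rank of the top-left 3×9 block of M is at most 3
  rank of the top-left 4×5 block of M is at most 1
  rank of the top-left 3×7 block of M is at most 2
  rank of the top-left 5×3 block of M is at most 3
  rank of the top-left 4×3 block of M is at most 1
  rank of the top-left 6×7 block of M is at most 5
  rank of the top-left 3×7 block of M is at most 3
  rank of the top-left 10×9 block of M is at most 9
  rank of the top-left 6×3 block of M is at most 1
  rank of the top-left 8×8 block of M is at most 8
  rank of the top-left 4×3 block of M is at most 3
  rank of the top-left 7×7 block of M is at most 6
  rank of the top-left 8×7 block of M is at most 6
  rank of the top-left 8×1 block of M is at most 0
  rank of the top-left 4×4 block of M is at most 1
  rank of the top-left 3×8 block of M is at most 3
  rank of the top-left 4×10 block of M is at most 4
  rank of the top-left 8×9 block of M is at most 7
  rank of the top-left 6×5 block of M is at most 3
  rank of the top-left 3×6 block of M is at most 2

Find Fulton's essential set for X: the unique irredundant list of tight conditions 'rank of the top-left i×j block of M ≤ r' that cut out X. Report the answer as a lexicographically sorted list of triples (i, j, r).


Reconstructing r_w from the 22 given conditions:

  row 1: 0 1 1 1 1 1 1 1 1 1
  row 2: 0 1 1 1 1 2 2 2 2 2
  row 3: 0 1 1 1 1 2 2 3 3 3
  row 4: 0 1 1 1 1 2 3 4 4 4
  row 5: 0 1 1 2 2 3 4 5 5 5
  row 6: 0 1 1 2 3 4 5 6 6 6
  row 7: 0 1 2 3 4 5 6 7 7 7
  row 8: 0 1 2 3 4 5 6 7 7 8
  row 9: 1 2 3 4 5 6 7 8 8 9
  row 10: 1 2 3 4 5 6 7 8 9 10

so w = (2, 6, 8, 7, 4, 5, 3, 10, 1, 9).

|D(w)|=21, |Ess(w)|=5:

[(3, 7, 2), (4, 5, 1), (6, 3, 1), (8, 1, 0), (8, 9, 7)]


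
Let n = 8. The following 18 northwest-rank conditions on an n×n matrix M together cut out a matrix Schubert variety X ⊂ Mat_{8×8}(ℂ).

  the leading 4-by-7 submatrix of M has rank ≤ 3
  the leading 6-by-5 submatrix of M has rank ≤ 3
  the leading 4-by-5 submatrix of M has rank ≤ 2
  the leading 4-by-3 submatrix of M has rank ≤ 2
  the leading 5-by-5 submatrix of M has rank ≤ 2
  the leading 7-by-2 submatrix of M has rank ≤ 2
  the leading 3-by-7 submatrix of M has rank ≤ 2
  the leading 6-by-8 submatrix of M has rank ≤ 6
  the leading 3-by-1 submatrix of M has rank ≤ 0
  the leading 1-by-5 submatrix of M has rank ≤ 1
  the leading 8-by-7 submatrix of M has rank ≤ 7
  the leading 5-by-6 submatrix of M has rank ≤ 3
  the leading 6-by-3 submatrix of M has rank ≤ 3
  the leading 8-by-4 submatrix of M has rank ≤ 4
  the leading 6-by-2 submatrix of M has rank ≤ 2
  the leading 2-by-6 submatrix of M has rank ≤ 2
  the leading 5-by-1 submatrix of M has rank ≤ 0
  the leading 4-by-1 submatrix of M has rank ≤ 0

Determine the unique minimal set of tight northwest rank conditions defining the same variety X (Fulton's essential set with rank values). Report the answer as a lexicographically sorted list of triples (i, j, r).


Recovering R(i,j) via the rank-extension bound from the 18 conditions:

  R[1]: 0 1 1 1 1 1 1 1
  R[2]: 0 1 2 2 2 2 2 2
  R[3]: 0 1 2 2 2 2 2 3
  R[4]: 0 1 2 2 2 3 3 4
  R[5]: 0 1 2 2 2 3 4 5
  R[6]: 1 2 3 3 3 4 5 6
  R[7]: 1 2 3 4 4 5 6 7
  R[8]: 1 2 3 4 5 6 7 8

reading off 1-entries of Δ²R: w = (2, 3, 8, 6, 7, 1, 4, 5).

ℓ(w)=13; the 3 essential cells (i,j,r):

[(3, 7, 2), (5, 1, 0), (5, 5, 2)]


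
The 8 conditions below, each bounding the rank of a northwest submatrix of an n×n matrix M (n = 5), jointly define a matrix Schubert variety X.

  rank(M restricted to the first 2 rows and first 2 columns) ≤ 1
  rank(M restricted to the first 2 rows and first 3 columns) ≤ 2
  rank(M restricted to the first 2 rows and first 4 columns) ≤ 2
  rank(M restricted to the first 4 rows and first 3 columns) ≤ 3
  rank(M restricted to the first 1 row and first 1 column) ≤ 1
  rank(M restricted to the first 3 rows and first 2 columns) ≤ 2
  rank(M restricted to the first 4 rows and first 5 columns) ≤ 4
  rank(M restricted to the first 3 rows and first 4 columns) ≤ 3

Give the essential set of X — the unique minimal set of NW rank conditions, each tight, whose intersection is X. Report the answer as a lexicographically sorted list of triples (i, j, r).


Propagating the 8 rank bounds to every northwest block:

  i=1: 1 1 1 1 1
  i=2: 1 1 2 2 2
  i=3: 1 2 3 3 3
  i=4: 1 2 3 4 4
  i=5: 1 2 3 4 5

so w = (1, 3, 2, 4, 5).

ℓ(w)=1; the 1 essential cell (i,j,r):

[(2, 2, 1)]


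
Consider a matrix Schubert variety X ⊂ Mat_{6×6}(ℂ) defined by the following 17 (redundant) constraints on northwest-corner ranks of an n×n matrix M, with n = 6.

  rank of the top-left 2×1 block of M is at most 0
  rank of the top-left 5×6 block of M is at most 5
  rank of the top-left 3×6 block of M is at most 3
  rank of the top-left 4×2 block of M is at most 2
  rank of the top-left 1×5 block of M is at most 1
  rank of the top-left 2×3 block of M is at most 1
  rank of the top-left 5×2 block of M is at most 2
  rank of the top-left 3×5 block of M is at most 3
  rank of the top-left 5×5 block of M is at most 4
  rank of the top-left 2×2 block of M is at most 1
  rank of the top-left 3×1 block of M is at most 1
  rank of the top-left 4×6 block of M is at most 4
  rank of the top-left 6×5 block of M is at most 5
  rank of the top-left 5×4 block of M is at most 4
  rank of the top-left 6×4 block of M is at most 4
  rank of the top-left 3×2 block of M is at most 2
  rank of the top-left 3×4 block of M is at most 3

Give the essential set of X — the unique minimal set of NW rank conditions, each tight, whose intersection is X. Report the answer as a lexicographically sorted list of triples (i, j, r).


Rank table r_w(6×6) implied by the 17 constraints:

  row 1: 0 1 1 1 1 1
  row 2: 0 1 1 2 2 2
  row 3: 1 2 2 3 3 3
  row 4: 1 2 3 4 4 4
  row 5: 1 2 3 4 4 5
  row 6: 1 2 3 4 5 6

giving w = (2, 4, 1, 3, 6, 5) via Δ²R.

Rothe diagram D(w) (4 cells), 3 SE-corners (essential conditions):

[(2, 1, 0), (2, 3, 1), (5, 5, 4)]


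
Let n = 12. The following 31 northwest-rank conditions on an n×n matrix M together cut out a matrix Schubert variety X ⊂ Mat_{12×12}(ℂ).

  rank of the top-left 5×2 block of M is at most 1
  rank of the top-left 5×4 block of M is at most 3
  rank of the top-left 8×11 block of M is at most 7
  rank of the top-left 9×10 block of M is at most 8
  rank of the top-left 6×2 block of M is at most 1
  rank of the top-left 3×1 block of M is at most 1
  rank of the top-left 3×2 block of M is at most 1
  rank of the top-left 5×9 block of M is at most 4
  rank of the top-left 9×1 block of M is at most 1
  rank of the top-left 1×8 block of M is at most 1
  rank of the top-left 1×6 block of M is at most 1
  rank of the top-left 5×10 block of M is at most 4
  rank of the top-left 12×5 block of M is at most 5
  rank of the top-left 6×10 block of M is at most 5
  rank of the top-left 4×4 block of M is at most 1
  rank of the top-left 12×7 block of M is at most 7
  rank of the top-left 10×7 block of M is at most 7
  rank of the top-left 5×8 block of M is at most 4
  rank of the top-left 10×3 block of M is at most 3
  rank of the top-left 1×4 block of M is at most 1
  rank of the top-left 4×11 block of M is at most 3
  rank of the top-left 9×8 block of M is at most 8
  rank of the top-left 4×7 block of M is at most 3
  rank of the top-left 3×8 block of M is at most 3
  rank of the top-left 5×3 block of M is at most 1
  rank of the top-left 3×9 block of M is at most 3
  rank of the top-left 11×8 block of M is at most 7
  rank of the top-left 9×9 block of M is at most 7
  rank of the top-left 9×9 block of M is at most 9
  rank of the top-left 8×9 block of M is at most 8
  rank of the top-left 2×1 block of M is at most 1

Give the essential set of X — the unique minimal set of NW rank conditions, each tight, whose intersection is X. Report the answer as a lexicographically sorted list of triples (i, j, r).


Computing R[i][j] = min implied NW-rank bound (n=12, 31 conditions):

  1  1  1  1  1  1  1  1  1  1  1  1
  1  1  1  1  2  2  2  2  2  2  2  2
  1  1  1  1  2  3  3  3  3  3  3  3
  1  1  1  1  2  3  3  3  3  3  3  4
  1  1  1  2  3  4  4  4  4  4  4  5
  1  1  2  3  4  5  5  5  5  5  5  6
  1  2  3  4  5  6  6  6  6  6  6  7
  1  2  3  4  5  6  7  7  7  7  7  8
  1  2  3  4  5  6  7  7  7  8  8  9
  1  2  3  4  5  6  7  7  8  9  9  10
  1  2  3  4  5  6  7  7  8  9  10  11
  1  2  3  4  5  6  7  8  9  10  11  12

giving w = (1, 5, 6, 12, 4, 3, 2, 7, 10, 9, 11, 8) via Δ²R.

Rothe diagram D(w) (21 cells), 6 SE-corners (essential conditions):

[(4, 4, 1), (4, 11, 3), (5, 3, 1), (6, 2, 1), (9, 9, 7), (11, 8, 7)]


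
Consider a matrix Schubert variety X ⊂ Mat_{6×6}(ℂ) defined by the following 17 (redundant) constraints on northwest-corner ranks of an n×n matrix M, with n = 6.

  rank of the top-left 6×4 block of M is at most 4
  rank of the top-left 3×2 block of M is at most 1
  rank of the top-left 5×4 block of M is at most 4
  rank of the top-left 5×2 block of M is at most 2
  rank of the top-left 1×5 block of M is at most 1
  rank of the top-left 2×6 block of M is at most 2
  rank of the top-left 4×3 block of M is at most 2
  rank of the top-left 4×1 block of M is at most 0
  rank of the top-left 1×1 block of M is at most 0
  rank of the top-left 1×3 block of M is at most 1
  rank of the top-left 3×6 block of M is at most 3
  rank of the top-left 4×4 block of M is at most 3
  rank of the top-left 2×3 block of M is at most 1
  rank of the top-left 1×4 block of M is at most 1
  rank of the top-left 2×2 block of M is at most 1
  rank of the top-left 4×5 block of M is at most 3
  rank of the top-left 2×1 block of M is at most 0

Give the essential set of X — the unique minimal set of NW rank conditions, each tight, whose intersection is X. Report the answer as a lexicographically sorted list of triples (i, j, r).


The tightest implied rank at each (i,j), from the 17 conditions:

  0  1  1  1  1  1
  0  1  1  2  2  2
  0  1  2  3  3  3
  0  1  2  3  3  4
  1  2  3  4  4  5
  1  2  3  4  5  6

so w = (2, 4, 3, 6, 1, 5).

D(w) has 6 cells with 3 SE-corners; essential set:

[(2, 3, 1), (4, 1, 0), (4, 5, 3)]


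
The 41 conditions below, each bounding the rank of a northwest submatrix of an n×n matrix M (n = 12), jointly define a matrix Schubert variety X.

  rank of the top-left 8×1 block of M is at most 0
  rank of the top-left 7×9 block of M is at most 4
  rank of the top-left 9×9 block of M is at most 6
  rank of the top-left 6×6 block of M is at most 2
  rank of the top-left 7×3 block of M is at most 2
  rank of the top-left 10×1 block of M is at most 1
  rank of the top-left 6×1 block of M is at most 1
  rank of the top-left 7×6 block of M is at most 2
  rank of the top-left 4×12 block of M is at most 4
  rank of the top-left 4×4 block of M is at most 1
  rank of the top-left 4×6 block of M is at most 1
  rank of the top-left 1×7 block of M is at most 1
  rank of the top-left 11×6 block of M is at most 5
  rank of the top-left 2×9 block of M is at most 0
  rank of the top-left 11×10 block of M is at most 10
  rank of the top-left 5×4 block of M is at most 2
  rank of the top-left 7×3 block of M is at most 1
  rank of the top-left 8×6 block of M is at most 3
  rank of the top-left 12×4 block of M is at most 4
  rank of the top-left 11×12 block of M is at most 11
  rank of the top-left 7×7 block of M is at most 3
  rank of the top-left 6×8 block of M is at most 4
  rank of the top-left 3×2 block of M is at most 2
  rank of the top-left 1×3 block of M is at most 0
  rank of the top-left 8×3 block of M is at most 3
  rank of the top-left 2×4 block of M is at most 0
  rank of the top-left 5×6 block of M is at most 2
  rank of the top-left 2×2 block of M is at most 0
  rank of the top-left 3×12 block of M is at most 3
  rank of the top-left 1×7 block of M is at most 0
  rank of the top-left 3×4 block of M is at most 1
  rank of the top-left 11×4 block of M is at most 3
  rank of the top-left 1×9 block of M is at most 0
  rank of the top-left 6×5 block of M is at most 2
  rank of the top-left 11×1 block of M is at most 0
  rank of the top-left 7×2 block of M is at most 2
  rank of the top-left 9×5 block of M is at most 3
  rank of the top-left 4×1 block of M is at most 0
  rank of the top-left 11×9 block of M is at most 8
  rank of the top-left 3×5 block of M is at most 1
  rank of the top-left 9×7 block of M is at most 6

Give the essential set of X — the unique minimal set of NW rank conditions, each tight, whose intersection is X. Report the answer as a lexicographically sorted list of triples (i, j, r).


Computing R[i][j] = min implied NW-rank bound (n=12, 41 conditions):

  0 0 0 0 0 0 0 0 0 1 1 1
  0 0 0 0 0 0 0 0 0 1 2 2
  0 1 1 1 1 1 1 1 1 2 3 3
  0 1 1 1 1 1 2 2 2 3 4 4
  0 1 1 2 2 2 3 3 3 4 5 5
  0 1 1 2 2 2 3 4 4 5 6 6
  0 1 1 2 2 2 3 4 4 5 6 7
  0 1 2 3 3 3 4 5 5 6 7 8
  0 1 2 3 3 4 5 6 6 7 8 9
  0 1 2 3 4 5 6 7 7 8 9 10
  0 1 2 3 4 5 6 7 8 9 10 11
  1 2 3 4 5 6 7 8 9 10 11 12

so w = (10, 11, 2, 7, 4, 8, 12, 3, 6, 5, 9, 1).

D(w) has 40 cells with 7 SE-corners; essential set:

[(2, 9, 0), (4, 6, 1), (7, 3, 1), (7, 6, 2), (7, 9, 4), (9, 5, 3), (11, 1, 0)]


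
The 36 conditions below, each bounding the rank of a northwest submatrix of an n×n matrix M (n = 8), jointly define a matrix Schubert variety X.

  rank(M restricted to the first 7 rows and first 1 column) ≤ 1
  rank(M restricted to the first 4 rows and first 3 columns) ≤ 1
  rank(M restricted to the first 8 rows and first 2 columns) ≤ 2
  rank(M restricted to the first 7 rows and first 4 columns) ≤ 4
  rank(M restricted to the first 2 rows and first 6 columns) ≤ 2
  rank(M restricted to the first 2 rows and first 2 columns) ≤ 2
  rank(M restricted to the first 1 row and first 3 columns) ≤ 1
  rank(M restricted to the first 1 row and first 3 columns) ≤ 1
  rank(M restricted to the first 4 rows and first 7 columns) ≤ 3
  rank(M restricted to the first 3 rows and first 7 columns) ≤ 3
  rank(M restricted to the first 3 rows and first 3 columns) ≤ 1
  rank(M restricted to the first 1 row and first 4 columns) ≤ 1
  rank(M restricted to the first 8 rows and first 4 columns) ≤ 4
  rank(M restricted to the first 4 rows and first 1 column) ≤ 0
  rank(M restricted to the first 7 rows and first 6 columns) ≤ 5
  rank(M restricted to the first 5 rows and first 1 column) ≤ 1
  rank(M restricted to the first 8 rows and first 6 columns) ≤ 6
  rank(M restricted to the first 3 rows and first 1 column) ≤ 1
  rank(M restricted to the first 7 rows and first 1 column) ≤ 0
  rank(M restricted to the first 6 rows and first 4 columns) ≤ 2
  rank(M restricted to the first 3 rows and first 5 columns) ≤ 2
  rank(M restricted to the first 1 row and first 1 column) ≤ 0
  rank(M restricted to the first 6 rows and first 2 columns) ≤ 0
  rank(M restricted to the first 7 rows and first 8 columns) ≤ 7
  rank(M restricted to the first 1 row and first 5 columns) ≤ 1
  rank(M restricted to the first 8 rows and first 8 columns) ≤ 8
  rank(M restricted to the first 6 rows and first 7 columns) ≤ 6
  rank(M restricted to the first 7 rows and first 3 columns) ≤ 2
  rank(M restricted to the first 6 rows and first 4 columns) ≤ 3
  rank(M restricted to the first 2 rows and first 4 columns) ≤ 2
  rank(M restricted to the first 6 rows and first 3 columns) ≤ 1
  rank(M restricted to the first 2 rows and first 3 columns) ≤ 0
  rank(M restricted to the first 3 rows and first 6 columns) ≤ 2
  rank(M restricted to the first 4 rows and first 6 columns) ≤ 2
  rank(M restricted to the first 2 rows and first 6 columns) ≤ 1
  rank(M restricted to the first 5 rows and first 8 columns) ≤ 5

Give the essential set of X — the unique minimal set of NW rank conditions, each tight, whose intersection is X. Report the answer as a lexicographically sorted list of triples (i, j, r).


The tightest implied rank at each (i,j), from the 36 conditions:

  i=1: 0 | 0 | 0 | 1 | 1 | 1 | 1 | 1
  i=2: 0 | 0 | 0 | 1 | 1 | 1 | 2 | 2
  i=3: 0 | 0 | 1 | 2 | 2 | 2 | 3 | 3
  i=4: 0 | 0 | 1 | 2 | 2 | 2 | 3 | 4
  i=5: 0 | 0 | 1 | 2 | 3 | 3 | 4 | 5
  i=6: 0 | 0 | 1 | 2 | 3 | 4 | 5 | 6
  i=7: 0 | 1 | 2 | 3 | 4 | 5 | 6 | 7
  i=8: 1 | 2 | 3 | 4 | 5 | 6 | 7 | 8

the unique w with this rank table is (4, 7, 3, 8, 5, 6, 2, 1).

5 SE-corners of the 19-cell Rothe diagram give Ess(w):

[(2, 3, 0), (2, 6, 1), (4, 6, 2), (6, 2, 0), (7, 1, 0)]


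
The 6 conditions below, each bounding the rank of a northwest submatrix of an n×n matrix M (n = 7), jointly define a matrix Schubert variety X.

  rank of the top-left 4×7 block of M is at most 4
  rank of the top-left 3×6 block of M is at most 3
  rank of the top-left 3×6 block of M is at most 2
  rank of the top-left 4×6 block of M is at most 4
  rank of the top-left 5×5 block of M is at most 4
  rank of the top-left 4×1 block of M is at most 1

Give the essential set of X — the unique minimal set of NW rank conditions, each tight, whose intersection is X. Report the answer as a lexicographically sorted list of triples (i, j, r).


Rank table r_w(7×7) implied by the 6 constraints:

  1 | 1 | 1 | 1 | 1 | 1 | 1
  1 | 2 | 2 | 2 | 2 | 2 | 2
  1 | 2 | 2 | 2 | 2 | 2 | 3
  1 | 2 | 3 | 3 | 3 | 3 | 4
  1 | 2 | 3 | 4 | 4 | 4 | 5
  1 | 2 | 3 | 4 | 5 | 5 | 6
  1 | 2 | 3 | 4 | 5 | 6 | 7

the unique w with this rank table is (1, 2, 7, 3, 4, 5, 6).

Rothe diagram D(w) (4 cells), 1 SE-corner (essential condition):

[(3, 6, 2)]


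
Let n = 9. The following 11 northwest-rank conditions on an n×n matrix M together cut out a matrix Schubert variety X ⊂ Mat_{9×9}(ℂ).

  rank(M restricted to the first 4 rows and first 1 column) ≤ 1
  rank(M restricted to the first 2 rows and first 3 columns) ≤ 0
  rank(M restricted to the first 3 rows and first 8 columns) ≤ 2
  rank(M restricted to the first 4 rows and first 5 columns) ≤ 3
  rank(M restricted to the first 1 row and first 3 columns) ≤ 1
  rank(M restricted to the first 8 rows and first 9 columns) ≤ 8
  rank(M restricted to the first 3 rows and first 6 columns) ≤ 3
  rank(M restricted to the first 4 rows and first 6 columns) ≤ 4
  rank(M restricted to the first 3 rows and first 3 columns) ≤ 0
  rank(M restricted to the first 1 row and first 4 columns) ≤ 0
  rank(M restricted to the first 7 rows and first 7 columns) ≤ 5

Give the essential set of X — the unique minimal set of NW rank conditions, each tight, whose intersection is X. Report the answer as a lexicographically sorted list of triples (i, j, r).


The tightest implied rank at each (i,j), from the 11 conditions:

  row 1: 0 0 0 0 1 1 1 1 1
  row 2: 0 0 0 1 2 2 2 2 2
  row 3: 0 0 0 1 2 2 2 2 3
  row 4: 1 1 1 2 3 3 3 3 4
  row 5: 1 2 2 3 4 4 4 4 5
  row 6: 1 2 3 4 5 5 5 5 6
  row 7: 1 2 3 4 5 5 5 6 7
  row 8: 1 2 3 4 5 6 6 7 8
  row 9: 1 2 3 4 5 6 7 8 9

reading off 1-entries of Δ²R: w = (5, 4, 9, 1, 2, 3, 8, 6, 7).

ℓ(w)=15; the 4 essential cells (i,j,r):

[(1, 4, 0), (3, 3, 0), (3, 8, 2), (7, 7, 5)]


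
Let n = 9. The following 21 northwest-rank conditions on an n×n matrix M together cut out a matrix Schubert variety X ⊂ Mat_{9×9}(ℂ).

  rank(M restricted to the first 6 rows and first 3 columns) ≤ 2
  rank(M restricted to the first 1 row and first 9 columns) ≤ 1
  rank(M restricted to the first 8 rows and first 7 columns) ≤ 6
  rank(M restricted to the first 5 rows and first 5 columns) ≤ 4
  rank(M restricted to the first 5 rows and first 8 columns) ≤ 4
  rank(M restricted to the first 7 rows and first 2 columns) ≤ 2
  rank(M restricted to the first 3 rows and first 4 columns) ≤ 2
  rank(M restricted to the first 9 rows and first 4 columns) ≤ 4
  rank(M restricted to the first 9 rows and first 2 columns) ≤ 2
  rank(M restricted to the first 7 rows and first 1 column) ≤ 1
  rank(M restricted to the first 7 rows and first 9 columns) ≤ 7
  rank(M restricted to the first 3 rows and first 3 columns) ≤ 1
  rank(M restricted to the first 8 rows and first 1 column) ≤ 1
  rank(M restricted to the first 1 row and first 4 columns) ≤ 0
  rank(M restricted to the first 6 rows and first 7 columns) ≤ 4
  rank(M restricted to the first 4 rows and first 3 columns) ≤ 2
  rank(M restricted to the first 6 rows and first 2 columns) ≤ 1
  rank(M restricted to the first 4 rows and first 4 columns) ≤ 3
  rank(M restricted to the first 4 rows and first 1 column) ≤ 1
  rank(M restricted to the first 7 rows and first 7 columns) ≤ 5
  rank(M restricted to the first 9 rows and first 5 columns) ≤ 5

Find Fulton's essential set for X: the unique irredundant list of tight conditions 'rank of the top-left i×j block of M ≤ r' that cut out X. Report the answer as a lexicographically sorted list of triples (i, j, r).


Rank table r_w(9×9) implied by the 21 constraints:

  R[1]: 0, 0, 0, 0, 1, 1, 1, 1, 1
  R[2]: 1, 1, 1, 1, 2, 2, 2, 2, 2
  R[3]: 1, 1, 1, 2, 3, 3, 3, 3, 3
  R[4]: 1, 1, 2, 3, 4, 4, 4, 4, 4
  R[5]: 1, 1, 2, 3, 4, 4, 4, 4, 5
  R[6]: 1, 1, 2, 3, 4, 4, 4, 5, 6
  R[7]: 1, 2, 3, 4, 5, 5, 5, 6, 7
  R[8]: 1, 2, 3, 4, 5, 6, 6, 7, 8
  R[9]: 1, 2, 3, 4, 5, 6, 7, 8, 9

hence w(1..9) = (5, 1, 4, 3, 9, 8, 2, 6, 7).

Fulton essential set (5 of the 14 Rothe cells):

[(1, 4, 0), (3, 3, 1), (5, 8, 4), (6, 2, 1), (6, 7, 4)]
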